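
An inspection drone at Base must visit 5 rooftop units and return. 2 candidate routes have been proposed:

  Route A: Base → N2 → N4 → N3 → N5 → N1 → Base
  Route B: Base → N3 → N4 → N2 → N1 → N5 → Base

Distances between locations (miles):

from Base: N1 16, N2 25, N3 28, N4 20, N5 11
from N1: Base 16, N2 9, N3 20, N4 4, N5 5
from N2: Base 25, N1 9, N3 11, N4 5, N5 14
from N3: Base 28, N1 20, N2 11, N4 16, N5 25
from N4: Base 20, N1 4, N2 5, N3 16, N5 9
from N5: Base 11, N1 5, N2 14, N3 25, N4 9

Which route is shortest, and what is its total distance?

Route A: 25 + 5 + 16 + 25 + 5 + 16 = 92
Route B: 28 + 16 + 5 + 9 + 5 + 11 = 74

Shortest is Route B, total 74 miles.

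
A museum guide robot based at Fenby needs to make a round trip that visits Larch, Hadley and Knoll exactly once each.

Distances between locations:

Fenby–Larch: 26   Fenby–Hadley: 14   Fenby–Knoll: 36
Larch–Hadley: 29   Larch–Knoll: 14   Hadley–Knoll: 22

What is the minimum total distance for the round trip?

76 — the shortest possible round trip.

With 3 stops there are 3!/2 = 3 distinct round trips (a route and its reverse cost the same).
Fenby-Larch-Hadley-Knoll-Fenby: 26+29+22+36 = 113
Fenby-Larch-Knoll-Hadley-Fenby: 26+14+22+14 = 76
Fenby-Hadley-Larch-Knoll-Fenby: 14+29+14+36 = 93
The minimum is 76.
One optimal route: Fenby → Larch → Knoll → Hadley → Fenby (or its reverse).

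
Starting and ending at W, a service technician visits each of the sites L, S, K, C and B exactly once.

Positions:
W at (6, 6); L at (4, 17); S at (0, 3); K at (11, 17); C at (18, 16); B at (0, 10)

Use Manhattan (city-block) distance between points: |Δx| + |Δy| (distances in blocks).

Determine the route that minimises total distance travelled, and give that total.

There are 60 distinct closed tours to check (reversals are equivalent).
W - L - S - K - C - B - W: 13+18+25+8+24+10 = 98
W - L - S - K - B - C - W: 13+18+25+18+24+22 = 120
W - L - S - C - K - B - W: 13+18+31+8+18+10 = 98
W - L - S - C - B - K - W: 13+18+31+24+18+16 = 120
W - L - S - B - K - C - W: 13+18+7+18+8+22 = 86
W - L - S - B - C - K - W: 13+18+7+24+8+16 = 86
W - L - K - S - C - B - W: 13+7+25+31+24+10 = 110
W - L - K - S - B - C - W: 13+7+25+7+24+22 = 98
W - L - K - C - S - B - W: 13+7+8+31+7+10 = 76
W - L - K - C - B - S - W: 13+7+8+24+7+9 = 68
W - L - K - B - S - C - W: 13+7+18+7+31+22 = 98
W - L - K - B - C - S - W: 13+7+18+24+31+9 = 102
W - L - C - S - K - B - W: 13+15+31+25+18+10 = 112
W - L - C - S - B - K - W: 13+15+31+7+18+16 = 100
… (46 more)
W - S - B - L - K - C - W: 9+7+11+7+8+22 = 64  ← best
The minimum is 64.
One optimal route: W → S → B → L → K → C → W (or its reverse).

Minimum total distance: 64 blocks.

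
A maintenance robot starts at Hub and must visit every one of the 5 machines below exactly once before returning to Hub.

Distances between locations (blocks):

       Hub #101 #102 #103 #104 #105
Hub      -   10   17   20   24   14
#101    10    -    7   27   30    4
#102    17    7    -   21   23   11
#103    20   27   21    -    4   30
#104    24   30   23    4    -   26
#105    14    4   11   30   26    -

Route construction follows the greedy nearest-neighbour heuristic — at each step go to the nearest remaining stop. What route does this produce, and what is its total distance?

Total distance 74 blocks via the nearest-neighbour route Hub → #101 → #105 → #102 → #103 → #104 → Hub.

Hub → [#101:10 / #105:14 / #102:17 / #103:20 / #104:24] → #101 (10)
#101 → [#105:4 / #102:7 / #103:27 / #104:30] → #105 (4)
#105 → [#102:11 / #104:26 / #103:30] → #102 (11)
#102 → [#103:21 / #104:23] → #103 (21)
#103 → [#104:4] → #104 (4)
Return #104→Hub: 24.
Total = 10 + 4 + 11 + 21 + 4 + 24 = 74.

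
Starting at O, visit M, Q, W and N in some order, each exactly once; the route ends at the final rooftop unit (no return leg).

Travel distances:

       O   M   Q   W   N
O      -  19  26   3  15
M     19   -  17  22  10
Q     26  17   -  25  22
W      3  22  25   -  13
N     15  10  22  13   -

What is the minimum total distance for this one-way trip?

43 — the minimum one-way total.

There are 4! = 24 possible orderings.
O → M → Q → W → N: 19+17+25+13 = 74
O → M → Q → N → W: 19+17+22+13 = 71
O → M → W → Q → N: 19+22+25+22 = 88
O → M → W → N → Q: 19+22+13+22 = 76
O → M → N → Q → W: 19+10+22+25 = 76
O → M → N → W → Q: 19+10+13+25 = 67
O → Q → M → W → N: 26+17+22+13 = 78
O → Q → M → N → W: 26+17+10+13 = 66
O → Q → W → M → N: 26+25+22+10 = 83
O → Q → W → N → M: 26+25+13+10 = 74
O → Q → N → M → W: 26+22+10+22 = 80
O → Q → N → W → M: 26+22+13+22 = 83
O → W → M → Q → N: 3+22+17+22 = 64
O → W → M → N → Q: 3+22+10+22 = 57
… (10 more)
O → W → N → M → Q: 3+13+10+17 = 43  ← best
The minimum is 43.
One shortest path: O → W → N → M → Q.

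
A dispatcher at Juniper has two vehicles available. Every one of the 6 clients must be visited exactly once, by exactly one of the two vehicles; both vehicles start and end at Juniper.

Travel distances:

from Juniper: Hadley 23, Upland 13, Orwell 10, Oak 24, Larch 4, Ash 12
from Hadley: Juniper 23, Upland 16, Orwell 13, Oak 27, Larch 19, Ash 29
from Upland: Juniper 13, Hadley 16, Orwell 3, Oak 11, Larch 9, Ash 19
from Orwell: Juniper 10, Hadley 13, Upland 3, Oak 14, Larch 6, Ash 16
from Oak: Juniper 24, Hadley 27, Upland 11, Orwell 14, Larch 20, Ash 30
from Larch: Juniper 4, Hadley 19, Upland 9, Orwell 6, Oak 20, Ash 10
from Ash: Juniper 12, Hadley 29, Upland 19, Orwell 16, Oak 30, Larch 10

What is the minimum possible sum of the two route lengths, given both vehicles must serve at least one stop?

Check every non-empty split of the stops between the two vehicles; for each half take its own optimal tour:
  {Hadley} + {Upland, Orwell, Oak, Larch, Ash}: 46 + 66 = 112
  {Upland} + {Hadley, Orwell, Oak, Larch, Ash}: 26 + 92 = 118
  {Hadley, Upland} + {Orwell, Oak, Larch, Ash}: 52 + 66 = 118
  {Orwell} + {Hadley, Upland, Oak, Larch, Ash}: 20 + 92 = 112
  {Hadley, Orwell} + {Upland, Oak, Larch, Ash}: 46 + 66 = 112
  {Upland, Orwell} + {Hadley, Oak, Larch, Ash}: 26 + 92 = 118
  … (31 splits in total)
  {Hadley, Upland, Orwell, Oak, Larch} + {Ash}: 74 + 24 = 98  ← best
Best: vehicle 1 Juniper → Hadley → Upland → Oak → Orwell → Larch → Juniper = 74; vehicle 2 Juniper → Ash → Juniper = 24; combined 98.

98 — the smallest possible combined total.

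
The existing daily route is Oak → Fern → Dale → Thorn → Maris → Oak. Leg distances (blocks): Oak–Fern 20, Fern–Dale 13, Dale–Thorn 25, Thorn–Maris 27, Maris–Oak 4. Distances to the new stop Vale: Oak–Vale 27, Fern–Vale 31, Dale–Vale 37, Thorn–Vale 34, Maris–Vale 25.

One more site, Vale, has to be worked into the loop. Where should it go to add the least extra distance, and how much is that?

Insertion cost between consecutive stops i–j is d(i,Vale) + d(Vale,j) − d(i,j):
  between Oak and Fern: 27 + 31 − 20 = 38
  between Fern and Dale: 31 + 37 − 13 = 55
  between Dale and Thorn: 37 + 34 − 25 = 46
  between Thorn and Maris: 34 + 25 − 27 = 32
  between Maris and Oak: 25 + 27 − 4 = 48
Cheapest insertion is between Thorn and Maris, adding 32.
New total = 89 + 32 = 121.

Minimum extra distance: 32 blocks, inserting Vale between Thorn and Maris.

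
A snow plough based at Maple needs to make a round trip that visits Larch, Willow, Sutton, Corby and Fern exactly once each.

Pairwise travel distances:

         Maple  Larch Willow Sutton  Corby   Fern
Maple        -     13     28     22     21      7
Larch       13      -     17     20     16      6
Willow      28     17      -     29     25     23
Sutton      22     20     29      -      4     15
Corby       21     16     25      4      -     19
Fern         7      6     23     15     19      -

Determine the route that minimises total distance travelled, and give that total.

Minimum total distance: 81.

There are 60 distinct closed tours to check (reversals are equivalent).
Maple - Larch - Willow - Sutton - Corby - Fern - Maple: 13+17+29+4+19+7 = 89
Maple - Larch - Willow - Sutton - Fern - Corby - Maple: 13+17+29+15+19+21 = 114
Maple - Larch - Willow - Corby - Sutton - Fern - Maple: 13+17+25+4+15+7 = 81
Maple - Larch - Willow - Corby - Fern - Sutton - Maple: 13+17+25+19+15+22 = 111
Maple - Larch - Willow - Fern - Sutton - Corby - Maple: 13+17+23+15+4+21 = 93
Maple - Larch - Willow - Fern - Corby - Sutton - Maple: 13+17+23+19+4+22 = 98
Maple - Larch - Sutton - Willow - Corby - Fern - Maple: 13+20+29+25+19+7 = 113
Maple - Larch - Sutton - Willow - Fern - Corby - Maple: 13+20+29+23+19+21 = 125
Maple - Larch - Sutton - Corby - Willow - Fern - Maple: 13+20+4+25+23+7 = 92
Maple - Larch - Sutton - Corby - Fern - Willow - Maple: 13+20+4+19+23+28 = 107
Maple - Larch - Sutton - Fern - Willow - Corby - Maple: 13+20+15+23+25+21 = 117
Maple - Larch - Sutton - Fern - Corby - Willow - Maple: 13+20+15+19+25+28 = 120
Maple - Larch - Corby - Willow - Sutton - Fern - Maple: 13+16+25+29+15+7 = 105
Maple - Larch - Corby - Willow - Fern - Sutton - Maple: 13+16+25+23+15+22 = 114
… (46 more)
The minimum is 81.
One optimal route: Maple → Larch → Willow → Corby → Sutton → Fern → Maple (or its reverse).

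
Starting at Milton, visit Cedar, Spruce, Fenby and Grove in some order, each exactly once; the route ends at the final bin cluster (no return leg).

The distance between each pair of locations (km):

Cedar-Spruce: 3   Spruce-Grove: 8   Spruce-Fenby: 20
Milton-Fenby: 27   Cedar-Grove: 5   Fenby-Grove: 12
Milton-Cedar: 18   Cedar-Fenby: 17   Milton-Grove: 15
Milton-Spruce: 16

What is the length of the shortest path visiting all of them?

There are 4! = 24 possible orderings.
Milton → Cedar → Spruce → Fenby → Grove: 18+3+20+12 = 53
Milton → Cedar → Spruce → Grove → Fenby: 18+3+8+12 = 41
Milton → Cedar → Fenby → Spruce → Grove: 18+17+20+8 = 63
Milton → Cedar → Fenby → Grove → Spruce: 18+17+12+8 = 55
Milton → Cedar → Grove → Spruce → Fenby: 18+5+8+20 = 51
Milton → Cedar → Grove → Fenby → Spruce: 18+5+12+20 = 55
Milton → Spruce → Cedar → Fenby → Grove: 16+3+17+12 = 48
Milton → Spruce → Cedar → Grove → Fenby: 16+3+5+12 = 36
Milton → Spruce → Fenby → Cedar → Grove: 16+20+17+5 = 58
Milton → Spruce → Fenby → Grove → Cedar: 16+20+12+5 = 53
Milton → Spruce → Grove → Cedar → Fenby: 16+8+5+17 = 46
Milton → Spruce → Grove → Fenby → Cedar: 16+8+12+17 = 53
Milton → Fenby → Cedar → Spruce → Grove: 27+17+3+8 = 55
Milton → Fenby → Cedar → Grove → Spruce: 27+17+5+8 = 57
… (10 more)
The minimum is 36.
One shortest path: Milton → Spruce → Cedar → Grove → Fenby.

Shortest open route: 36 km.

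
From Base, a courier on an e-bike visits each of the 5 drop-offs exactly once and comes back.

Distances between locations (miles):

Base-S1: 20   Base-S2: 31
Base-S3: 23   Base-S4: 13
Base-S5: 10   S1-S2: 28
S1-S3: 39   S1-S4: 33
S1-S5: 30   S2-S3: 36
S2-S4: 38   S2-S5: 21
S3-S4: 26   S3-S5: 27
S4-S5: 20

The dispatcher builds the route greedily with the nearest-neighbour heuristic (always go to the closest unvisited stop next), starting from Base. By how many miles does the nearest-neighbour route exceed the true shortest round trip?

5 miles longer than the optimal tour.

Base: S5=10, S4=13, S1=20, S3=23, S2=31 ⇒ S5
S5: S4=20, S2=21, S3=27, S1=30 ⇒ S4
S4: S3=26, S1=33, S2=38 ⇒ S3
S3: S2=36, S1=39 ⇒ S2
S2: S1=28 ⇒ S1
NN route Base → S5 → S4 → S3 → S2 → S1 → Base costs 140.
Optimal: Base → S1 → S2 → S5 → S3 → S4 → Base costs 135 (by enumerating all 60 distinct tours).
Excess = 140 − 135 = 5.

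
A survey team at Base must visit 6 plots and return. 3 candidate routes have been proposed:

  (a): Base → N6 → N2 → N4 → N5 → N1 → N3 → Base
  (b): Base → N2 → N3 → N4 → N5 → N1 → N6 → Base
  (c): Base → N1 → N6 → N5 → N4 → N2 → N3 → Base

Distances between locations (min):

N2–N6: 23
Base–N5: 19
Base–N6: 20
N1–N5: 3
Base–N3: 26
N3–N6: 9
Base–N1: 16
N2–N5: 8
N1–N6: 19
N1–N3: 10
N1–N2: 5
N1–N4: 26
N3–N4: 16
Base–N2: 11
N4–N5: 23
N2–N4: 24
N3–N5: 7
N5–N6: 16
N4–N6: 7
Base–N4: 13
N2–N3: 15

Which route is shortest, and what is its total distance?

Shortest is (b), total 107 min.

(a): 20 + 23 + 24 + 23 + 3 + 10 + 26 = 129
(b): 11 + 15 + 16 + 23 + 3 + 19 + 20 = 107
(c): 16 + 19 + 16 + 23 + 24 + 15 + 26 = 139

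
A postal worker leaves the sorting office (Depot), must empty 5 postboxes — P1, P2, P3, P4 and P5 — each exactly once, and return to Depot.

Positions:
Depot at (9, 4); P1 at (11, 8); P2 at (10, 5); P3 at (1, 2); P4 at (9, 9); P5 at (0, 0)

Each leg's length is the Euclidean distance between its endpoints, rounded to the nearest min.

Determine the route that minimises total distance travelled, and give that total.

Minimum total distance: 29 min.

Depot - P1 - P2 - P3 - P4 - P5 - Depot: 4+3+9+11+13+10 = 50
Depot - P1 - P2 - P3 - P5 - P4 - Depot: 4+3+9+2+13+5 = 36
Depot - P1 - P2 - P4 - P3 - P5 - Depot: 4+3+4+11+2+10 = 34
Depot - P1 - P2 - P4 - P5 - P3 - Depot: 4+3+4+13+2+8 = 34
Depot - P1 - P2 - P5 - P3 - P4 - Depot: 4+3+11+2+11+5 = 36
Depot - P1 - P2 - P5 - P4 - P3 - Depot: 4+3+11+13+11+8 = 50
Depot - P1 - P3 - P2 - P4 - P5 - Depot: 4+12+9+4+13+10 = 52
Depot - P1 - P3 - P2 - P5 - P4 - Depot: 4+12+9+11+13+5 = 54
Depot - P1 - P3 - P4 - P2 - P5 - Depot: 4+12+11+4+11+10 = 52
Depot - P1 - P3 - P4 - P5 - P2 - Depot: 4+12+11+13+11+1 = 52
Depot - P1 - P3 - P5 - P2 - P4 - Depot: 4+12+2+11+4+5 = 38
Depot - P1 - P3 - P5 - P4 - P2 - Depot: 4+12+2+13+4+1 = 36
Depot - P1 - P4 - P2 - P3 - P5 - Depot: 4+2+4+9+2+10 = 31
Depot - P1 - P4 - P2 - P5 - P3 - Depot: 4+2+4+11+2+8 = 31
… (46 more)
Depot - P2 - P1 - P4 - P3 - P5 - Depot: 1+3+2+11+2+10 = 29  ← best
The minimum is 29.
One optimal route: Depot → P2 → P1 → P4 → P3 → P5 → Depot (or its reverse).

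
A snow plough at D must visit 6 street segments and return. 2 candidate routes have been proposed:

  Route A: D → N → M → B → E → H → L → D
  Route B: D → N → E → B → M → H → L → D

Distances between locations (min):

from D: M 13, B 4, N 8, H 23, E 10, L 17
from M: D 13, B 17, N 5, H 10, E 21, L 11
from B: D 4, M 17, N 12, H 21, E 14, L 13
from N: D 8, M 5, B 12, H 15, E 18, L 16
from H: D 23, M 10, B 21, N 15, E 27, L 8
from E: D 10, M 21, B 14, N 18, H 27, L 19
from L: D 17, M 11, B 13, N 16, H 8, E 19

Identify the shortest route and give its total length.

92 min — Route B is the shortest.

Route A: 8 + 5 + 17 + 14 + 27 + 8 + 17 = 96
Route B: 8 + 18 + 14 + 17 + 10 + 8 + 17 = 92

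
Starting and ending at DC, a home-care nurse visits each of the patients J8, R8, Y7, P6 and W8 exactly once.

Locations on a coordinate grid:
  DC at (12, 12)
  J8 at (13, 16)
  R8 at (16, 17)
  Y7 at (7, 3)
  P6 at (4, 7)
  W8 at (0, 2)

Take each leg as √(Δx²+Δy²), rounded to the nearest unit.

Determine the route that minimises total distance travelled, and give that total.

There are 60 distinct closed tours to check (reversals are equivalent).
DC-J8-R8-Y7-P6-W8-DC: 4+3+17+5+6+16 = 51
DC-J8-R8-Y7-W8-P6-DC: 4+3+17+7+6+9 = 46
DC-J8-R8-P6-Y7-W8-DC: 4+3+16+5+7+16 = 51
DC-J8-R8-P6-W8-Y7-DC: 4+3+16+6+7+10 = 46
DC-J8-R8-W8-Y7-P6-DC: 4+3+22+7+5+9 = 50
DC-J8-R8-W8-P6-Y7-DC: 4+3+22+6+5+10 = 50
DC-J8-Y7-R8-P6-W8-DC: 4+14+17+16+6+16 = 73
DC-J8-Y7-R8-W8-P6-DC: 4+14+17+22+6+9 = 72
DC-J8-Y7-P6-R8-W8-DC: 4+14+5+16+22+16 = 77
DC-J8-Y7-P6-W8-R8-DC: 4+14+5+6+22+6 = 57
DC-J8-Y7-W8-R8-P6-DC: 4+14+7+22+16+9 = 72
DC-J8-Y7-W8-P6-R8-DC: 4+14+7+6+16+6 = 53
DC-J8-P6-R8-Y7-W8-DC: 4+13+16+17+7+16 = 73
DC-J8-P6-R8-W8-Y7-DC: 4+13+16+22+7+10 = 72
… (46 more)
DC-R8-J8-Y7-W8-P6-DC: 6+3+14+7+6+9 = 45  ← best
The minimum is 45.
One optimal route: DC → R8 → J8 → Y7 → W8 → P6 → DC (or its reverse).

Shortest round trip = 45.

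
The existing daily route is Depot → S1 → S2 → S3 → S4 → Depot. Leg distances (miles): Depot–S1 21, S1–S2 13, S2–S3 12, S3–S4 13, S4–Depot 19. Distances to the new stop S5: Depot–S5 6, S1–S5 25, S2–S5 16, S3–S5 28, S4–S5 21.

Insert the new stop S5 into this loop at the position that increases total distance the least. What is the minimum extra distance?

Adding 8 miles by placing S5 on the S4–Depot leg.

Insertion cost between consecutive stops i–j is d(i,S5) + d(S5,j) − d(i,j):
  between Depot and S1: 6 + 25 − 21 = 10
  between S1 and S2: 25 + 16 − 13 = 28
  between S2 and S3: 16 + 28 − 12 = 32
  between S3 and S4: 28 + 21 − 13 = 36
  between S4 and Depot: 21 + 6 − 19 = 8
Cheapest insertion is between S4 and Depot, adding 8.
New total = 78 + 8 = 86.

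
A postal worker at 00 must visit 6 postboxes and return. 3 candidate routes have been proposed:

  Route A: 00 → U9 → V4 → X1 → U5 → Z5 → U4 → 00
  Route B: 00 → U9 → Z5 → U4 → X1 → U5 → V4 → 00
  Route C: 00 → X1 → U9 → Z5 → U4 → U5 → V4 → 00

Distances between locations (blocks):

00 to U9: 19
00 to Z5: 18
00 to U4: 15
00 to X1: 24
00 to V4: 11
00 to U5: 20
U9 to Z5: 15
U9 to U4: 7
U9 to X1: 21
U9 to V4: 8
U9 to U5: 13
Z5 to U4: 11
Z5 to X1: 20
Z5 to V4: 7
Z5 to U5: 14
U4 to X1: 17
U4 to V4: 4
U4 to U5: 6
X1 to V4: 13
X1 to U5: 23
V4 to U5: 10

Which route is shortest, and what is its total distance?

98 blocks — Route C is the shortest.

Route A: 19 + 8 + 13 + 23 + 14 + 11 + 15 = 103
Route B: 19 + 15 + 11 + 17 + 23 + 10 + 11 = 106
Route C: 24 + 21 + 15 + 11 + 6 + 10 + 11 = 98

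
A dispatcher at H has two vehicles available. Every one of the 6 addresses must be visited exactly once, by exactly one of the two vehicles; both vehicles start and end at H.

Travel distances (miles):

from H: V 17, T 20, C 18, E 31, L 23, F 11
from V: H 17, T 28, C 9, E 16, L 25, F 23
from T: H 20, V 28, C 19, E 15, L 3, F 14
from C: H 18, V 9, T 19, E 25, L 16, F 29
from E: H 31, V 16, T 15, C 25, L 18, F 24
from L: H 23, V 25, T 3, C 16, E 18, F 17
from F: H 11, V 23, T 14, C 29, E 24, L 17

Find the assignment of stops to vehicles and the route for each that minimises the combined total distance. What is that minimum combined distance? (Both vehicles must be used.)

106 miles — the smallest possible combined total.

Check every non-empty split of the stops between the two vehicles; for each half take its own optimal tour:
  {V} + {T, C, E, L, F}: 34 + 87 = 121
  {T} + {V, C, E, L, F}: 40 + 89 = 129
  {V, T} + {C, E, L, F}: 65 + 87 = 152
  {C} + {V, T, E, L, F}: 36 + 79 = 115
  {V, C} + {T, E, L, F}: 44 + 76 = 120
  {T, C} + {V, E, L, F}: 57 + 79 = 136
  … (31 splits in total)
  {V, T, C, E, L} + {F}: 84 + 22 = 106  ← best
Best: vehicle 1 H → T → L → E → V → C → H = 84; vehicle 2 H → F → H = 22; combined 106.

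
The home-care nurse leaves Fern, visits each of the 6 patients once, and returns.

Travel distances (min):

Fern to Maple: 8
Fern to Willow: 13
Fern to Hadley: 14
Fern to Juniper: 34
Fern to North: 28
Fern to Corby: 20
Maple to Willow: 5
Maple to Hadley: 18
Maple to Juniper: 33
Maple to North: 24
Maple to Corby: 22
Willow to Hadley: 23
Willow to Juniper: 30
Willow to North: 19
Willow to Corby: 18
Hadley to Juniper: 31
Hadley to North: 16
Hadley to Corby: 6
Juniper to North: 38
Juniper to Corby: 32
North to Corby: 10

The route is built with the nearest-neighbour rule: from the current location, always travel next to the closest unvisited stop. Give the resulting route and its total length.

At Fern the remaining stops are Maple 8, Willow 13, Hadley 14, Corby 20, North 28, Juniper 34; go to Maple.
At Maple the remaining stops are Willow 5, Hadley 18, Corby 22, North 24, Juniper 33; go to Willow.
At Willow the remaining stops are Corby 18, North 19, Hadley 23, Juniper 30; go to Corby.
At Corby the remaining stops are Hadley 6, North 10, Juniper 32; go to Hadley.
At Hadley the remaining stops are North 16, Juniper 31; go to North.
At North the remaining stops are Juniper 38; go to Juniper.
Return Juniper→Fern: 34.
Total = 8 + 5 + 18 + 6 + 16 + 38 + 34 = 125.

Nearest-neighbour total = 125 min; route Fern → Maple → Willow → Corby → Hadley → North → Juniper → Fern.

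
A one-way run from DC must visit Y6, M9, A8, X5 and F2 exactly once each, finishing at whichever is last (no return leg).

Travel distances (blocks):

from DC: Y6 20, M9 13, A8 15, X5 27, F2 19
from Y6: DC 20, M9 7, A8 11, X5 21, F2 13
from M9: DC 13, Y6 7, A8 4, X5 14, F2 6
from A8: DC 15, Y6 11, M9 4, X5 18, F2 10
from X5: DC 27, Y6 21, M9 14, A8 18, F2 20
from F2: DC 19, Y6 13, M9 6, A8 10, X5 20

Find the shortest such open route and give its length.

Minimum one-way distance = 59 blocks.

There are 5! = 120 possible orderings.
DC → Y6 → M9 → A8 → X5 → F2: 20+7+4+18+20 = 69
DC → Y6 → M9 → A8 → F2 → X5: 20+7+4+10+20 = 61
DC → Y6 → M9 → X5 → A8 → F2: 20+7+14+18+10 = 69
DC → Y6 → M9 → X5 → F2 → A8: 20+7+14+20+10 = 71
DC → Y6 → M9 → F2 → A8 → X5: 20+7+6+10+18 = 61
DC → Y6 → M9 → F2 → X5 → A8: 20+7+6+20+18 = 71
DC → Y6 → A8 → M9 → X5 → F2: 20+11+4+14+20 = 69
DC → Y6 → A8 → M9 → F2 → X5: 20+11+4+6+20 = 61
DC → Y6 → A8 → X5 → M9 → F2: 20+11+18+14+6 = 69
DC → Y6 → A8 → X5 → F2 → M9: 20+11+18+20+6 = 75
DC → Y6 → A8 → F2 → M9 → X5: 20+11+10+6+14 = 61
DC → Y6 → A8 → F2 → X5 → M9: 20+11+10+20+14 = 75
DC → Y6 → X5 → M9 → A8 → F2: 20+21+14+4+10 = 69
DC → Y6 → X5 → M9 → F2 → A8: 20+21+14+6+10 = 71
… (106 more)
DC → A8 → Y6 → M9 → F2 → X5: 15+11+7+6+20 = 59  ← best
The minimum is 59.
One shortest path: DC → A8 → Y6 → M9 → F2 → X5.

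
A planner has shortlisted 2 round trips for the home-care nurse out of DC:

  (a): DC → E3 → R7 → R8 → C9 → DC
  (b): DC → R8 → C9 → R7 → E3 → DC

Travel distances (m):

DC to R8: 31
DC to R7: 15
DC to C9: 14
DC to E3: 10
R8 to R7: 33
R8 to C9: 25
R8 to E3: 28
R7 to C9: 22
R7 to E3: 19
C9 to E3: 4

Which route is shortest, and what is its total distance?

(a): 10 + 19 + 33 + 25 + 14 = 101
(b): 31 + 25 + 22 + 19 + 10 = 107

101 m — (a) is the shortest.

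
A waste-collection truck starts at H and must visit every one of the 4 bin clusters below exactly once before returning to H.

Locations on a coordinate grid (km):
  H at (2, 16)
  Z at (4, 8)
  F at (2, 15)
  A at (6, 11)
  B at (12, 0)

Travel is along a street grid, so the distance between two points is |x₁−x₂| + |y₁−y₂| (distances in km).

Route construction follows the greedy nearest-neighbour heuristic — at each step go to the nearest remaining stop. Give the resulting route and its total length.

Total distance 56 km via the nearest-neighbour route H → F → A → Z → B → H.

At H the remaining stops are F 1, A 9, Z 10, B 26; go to F.
At F the remaining stops are A 8, Z 9, B 25; go to A.
At A the remaining stops are Z 5, B 17; go to Z.
At Z the remaining stops are B 16; go to B.
Return B→H: 26.
Total = 1 + 8 + 5 + 16 + 26 = 56.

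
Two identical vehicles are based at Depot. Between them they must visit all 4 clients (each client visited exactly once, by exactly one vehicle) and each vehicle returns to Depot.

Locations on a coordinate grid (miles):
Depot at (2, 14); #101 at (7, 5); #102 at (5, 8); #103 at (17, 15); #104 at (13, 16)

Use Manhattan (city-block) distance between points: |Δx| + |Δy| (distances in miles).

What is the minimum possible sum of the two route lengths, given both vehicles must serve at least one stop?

Minimum combined distance: 62 miles.

There are 2^3 − 1 = 7 ways to divide the 4 stops into two non-empty groups. For each, the best each vehicle can do is its own shortest tour through its group:
  {#101} + {#102, #103, #104}: 28 + 46 = 74
  {#102} + {#101, #103, #104}: 18 + 52 = 70
  {#101, #102} + {#103, #104}: 28 + 34 = 62
  {#103} + {#101, #102, #104}: 32 + 44 = 76
  {#101, #103} + {#102, #104}: 50 + 38 = 88
  {#102, #103} + {#101, #104}: 44 + 44 = 88
  … (7 splits in total)
Best: vehicle 1 Depot → #101 → #102 → Depot = 28; vehicle 2 Depot → #103 → #104 → Depot = 34; combined 62.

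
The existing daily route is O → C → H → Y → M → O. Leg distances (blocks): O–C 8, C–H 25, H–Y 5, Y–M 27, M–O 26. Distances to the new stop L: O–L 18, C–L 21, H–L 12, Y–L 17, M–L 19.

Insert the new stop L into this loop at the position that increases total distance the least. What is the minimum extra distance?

Insertion cost between consecutive stops i–j is d(i,L) + d(L,j) − d(i,j):
  between O and C: 18 + 21 − 8 = 31
  between C and H: 21 + 12 − 25 = 8
  between H and Y: 12 + 17 − 5 = 24
  between Y and M: 17 + 19 − 27 = 9
  between M and O: 19 + 18 − 26 = 11
Cheapest insertion is between C and H, adding 8.
New total = 91 + 8 = 99.

+8 blocks — insert L between C and H.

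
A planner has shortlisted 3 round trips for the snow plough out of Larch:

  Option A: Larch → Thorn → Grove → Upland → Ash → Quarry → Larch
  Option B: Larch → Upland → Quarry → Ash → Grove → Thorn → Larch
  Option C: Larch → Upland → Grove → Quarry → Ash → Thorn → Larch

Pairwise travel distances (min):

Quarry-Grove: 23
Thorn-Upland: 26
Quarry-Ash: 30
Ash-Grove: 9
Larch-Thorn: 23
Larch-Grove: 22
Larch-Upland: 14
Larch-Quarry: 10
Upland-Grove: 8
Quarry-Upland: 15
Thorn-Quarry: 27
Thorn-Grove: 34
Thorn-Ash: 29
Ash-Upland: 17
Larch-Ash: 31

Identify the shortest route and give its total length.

Option A: 23 + 34 + 8 + 17 + 30 + 10 = 122
Option B: 14 + 15 + 30 + 9 + 34 + 23 = 125
Option C: 14 + 8 + 23 + 30 + 29 + 23 = 127

Shortest is Option A, total 122 min.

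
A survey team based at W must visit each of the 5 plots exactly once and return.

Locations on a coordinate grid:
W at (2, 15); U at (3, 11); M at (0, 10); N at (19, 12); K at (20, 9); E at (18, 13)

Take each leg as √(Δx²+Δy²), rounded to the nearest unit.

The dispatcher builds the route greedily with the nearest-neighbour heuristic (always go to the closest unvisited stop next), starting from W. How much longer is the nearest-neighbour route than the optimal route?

From W: U=4, M=5, E=16, N=17, K=19 → choose U (4).
From U: M=3, E=15, N=16, K=17 → choose M (3).
From M: E=18, N=19, K=20 → choose E (18).
From E: N=1, K=4 → choose N (1).
From N: K=3 → choose K (3).
NN route W → U → M → E → N → K → W costs 48.
Optimal: W → M → U → K → N → E → W costs 45 (by enumerating all 60 distinct tours).
Excess = 48 − 45 = 3.

Excess over optimum: 3.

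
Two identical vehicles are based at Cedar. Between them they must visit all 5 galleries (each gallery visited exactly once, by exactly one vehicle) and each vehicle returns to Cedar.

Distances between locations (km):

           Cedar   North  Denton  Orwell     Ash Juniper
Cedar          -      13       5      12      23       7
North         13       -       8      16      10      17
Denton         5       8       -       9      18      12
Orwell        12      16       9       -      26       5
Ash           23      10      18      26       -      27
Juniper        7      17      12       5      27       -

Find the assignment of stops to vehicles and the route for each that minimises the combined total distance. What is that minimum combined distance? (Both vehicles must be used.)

70 km — the smallest possible combined total.

Try each way of splitting the stops between the two vehicles (each non-empty) and, for each split, find the best tour for each vehicle:
  {North} + {Denton, Orwell, Ash, Juniper}: 26 + 61 = 87
  {Denton} + {North, Orwell, Ash, Juniper}: 10 + 61 = 71
  {North, Denton} + {Orwell, Ash, Juniper}: 26 + 61 = 87
  {Orwell} + {North, Denton, Ash, Juniper}: 24 + 57 = 81
  {North, Orwell} + {Denton, Ash, Juniper}: 41 + 57 = 98
  {Denton, Orwell} + {North, Ash, Juniper}: 26 + 57 = 83
  … (15 splits in total)
  {North, Denton, Ash} + {Orwell, Juniper}: 46 + 24 = 70  ← best
Best: vehicle 1 Cedar → North → Ash → Denton → Cedar = 46; vehicle 2 Cedar → Orwell → Juniper → Cedar = 24; combined 70.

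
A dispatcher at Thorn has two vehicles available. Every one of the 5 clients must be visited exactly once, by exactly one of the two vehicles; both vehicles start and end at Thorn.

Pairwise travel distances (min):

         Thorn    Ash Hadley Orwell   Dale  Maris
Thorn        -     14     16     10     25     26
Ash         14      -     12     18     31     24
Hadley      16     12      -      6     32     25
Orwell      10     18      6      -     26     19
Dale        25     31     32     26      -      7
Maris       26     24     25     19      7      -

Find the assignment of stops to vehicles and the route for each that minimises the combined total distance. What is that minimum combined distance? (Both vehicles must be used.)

Check every non-empty split of the stops between the two vehicles; for each half take its own optimal tour:
  {Ash} + {Hadley, Orwell, Dale, Maris}: 28 + 73 = 101
  {Hadley} + {Ash, Orwell, Dale, Maris}: 32 + 81 = 113
  {Ash, Hadley} + {Orwell, Dale, Maris}: 42 + 61 = 103
  {Orwell} + {Ash, Hadley, Dale, Maris}: 20 + 83 = 103
  {Ash, Orwell} + {Hadley, Dale, Maris}: 42 + 73 = 115
  {Hadley, Orwell} + {Ash, Dale, Maris}: 32 + 70 = 102
  … (15 splits in total)
  {Ash, Hadley, Orwell} + {Dale, Maris}: 42 + 58 = 100  ← best
Best: vehicle 1 Thorn → Ash → Hadley → Orwell → Thorn = 42; vehicle 2 Thorn → Dale → Maris → Thorn = 58; combined 100.

Minimum combined distance: 100 min.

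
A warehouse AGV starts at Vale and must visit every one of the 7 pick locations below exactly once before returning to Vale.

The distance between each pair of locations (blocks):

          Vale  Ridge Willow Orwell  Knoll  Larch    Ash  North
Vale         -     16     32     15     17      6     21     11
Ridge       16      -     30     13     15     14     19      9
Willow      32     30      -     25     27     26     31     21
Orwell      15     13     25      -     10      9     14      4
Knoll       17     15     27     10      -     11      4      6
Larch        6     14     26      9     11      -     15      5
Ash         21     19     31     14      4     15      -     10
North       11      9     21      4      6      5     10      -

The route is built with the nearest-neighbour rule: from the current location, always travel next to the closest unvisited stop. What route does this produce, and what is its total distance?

Vale → [Larch:6 / North:11 / Orwell:15 / Ridge:16 / Knoll:17 / Ash:21 / Willow:32] → Larch (6)
Larch → [North:5 / Orwell:9 / Knoll:11 / Ridge:14 / Ash:15 / Willow:26] → North (5)
North → [Orwell:4 / Knoll:6 / Ridge:9 / Ash:10 / Willow:21] → Orwell (4)
Orwell → [Knoll:10 / Ridge:13 / Ash:14 / Willow:25] → Knoll (10)
Knoll → [Ash:4 / Ridge:15 / Willow:27] → Ash (4)
Ash → [Ridge:19 / Willow:31] → Ridge (19)
Ridge → [Willow:30] → Willow (30)
Return Willow→Vale: 32.
Total = 6 + 5 + 4 + 10 + 4 + 19 + 30 + 32 = 110.

Total distance 110 blocks via the nearest-neighbour route Vale → Larch → North → Orwell → Knoll → Ash → Ridge → Willow → Vale.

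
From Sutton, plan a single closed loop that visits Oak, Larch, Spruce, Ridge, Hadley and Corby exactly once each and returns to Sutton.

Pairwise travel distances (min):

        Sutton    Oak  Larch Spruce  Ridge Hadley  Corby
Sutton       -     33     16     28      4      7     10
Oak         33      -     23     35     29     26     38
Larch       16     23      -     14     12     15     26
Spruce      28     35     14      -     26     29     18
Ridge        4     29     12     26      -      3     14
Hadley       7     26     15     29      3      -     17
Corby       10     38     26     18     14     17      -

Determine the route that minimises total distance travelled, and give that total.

There are 360 distinct closed tours to check (reversals are equivalent).
Sutton → Oak → Larch → Spruce → Ridge → Hadley → Corby → Sutton: 33+23+14+26+3+17+10 = 126
Sutton → Oak → Larch → Spruce → Ridge → Corby → Hadley → Sutton: 33+23+14+26+14+17+7 = 134
Sutton → Oak → Larch → Spruce → Hadley → Ridge → Corby → Sutton: 33+23+14+29+3+14+10 = 126
Sutton → Oak → Larch → Spruce → Hadley → Corby → Ridge → Sutton: 33+23+14+29+17+14+4 = 134
Sutton → Oak → Larch → Spruce → Corby → Ridge → Hadley → Sutton: 33+23+14+18+14+3+7 = 112
Sutton → Oak → Larch → Spruce → Corby → Hadley → Ridge → Sutton: 33+23+14+18+17+3+4 = 112
Sutton → Oak → Larch → Ridge → Spruce → Hadley → Corby → Sutton: 33+23+12+26+29+17+10 = 150
Sutton → Oak → Larch → Ridge → Spruce → Corby → Hadley → Sutton: 33+23+12+26+18+17+7 = 136
… (352 more)
Sutton → Ridge → Hadley → Oak → Larch → Spruce → Corby → Sutton: 4+3+26+23+14+18+10 = 98  ← best
The minimum is 98.
One optimal route: Sutton → Ridge → Hadley → Oak → Larch → Spruce → Corby → Sutton (or its reverse).

98 min — the shortest possible round trip.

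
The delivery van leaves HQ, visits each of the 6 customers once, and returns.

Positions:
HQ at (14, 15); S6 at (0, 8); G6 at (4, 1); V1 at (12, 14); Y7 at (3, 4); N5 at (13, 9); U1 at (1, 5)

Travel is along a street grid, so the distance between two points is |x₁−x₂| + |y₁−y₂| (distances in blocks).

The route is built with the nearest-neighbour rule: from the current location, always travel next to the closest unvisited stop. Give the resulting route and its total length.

Total distance 58 blocks via the nearest-neighbour route HQ → V1 → N5 → S6 → U1 → Y7 → G6 → HQ.

At HQ the remaining stops are V1 3, N5 7, S6 21, Y7 22, U1 23, G6 24; go to V1.
At V1 the remaining stops are N5 6, S6 18, Y7 19, U1 20, G6 21; go to N5.
At N5 the remaining stops are S6 14, Y7 15, U1 16, G6 17; go to S6.
At S6 the remaining stops are U1 4, Y7 7, G6 11; go to U1.
At U1 the remaining stops are Y7 3, G6 7; go to Y7.
At Y7 the remaining stops are G6 4; go to G6.
Return G6→HQ: 24.
Total = 3 + 6 + 14 + 4 + 3 + 4 + 24 = 58.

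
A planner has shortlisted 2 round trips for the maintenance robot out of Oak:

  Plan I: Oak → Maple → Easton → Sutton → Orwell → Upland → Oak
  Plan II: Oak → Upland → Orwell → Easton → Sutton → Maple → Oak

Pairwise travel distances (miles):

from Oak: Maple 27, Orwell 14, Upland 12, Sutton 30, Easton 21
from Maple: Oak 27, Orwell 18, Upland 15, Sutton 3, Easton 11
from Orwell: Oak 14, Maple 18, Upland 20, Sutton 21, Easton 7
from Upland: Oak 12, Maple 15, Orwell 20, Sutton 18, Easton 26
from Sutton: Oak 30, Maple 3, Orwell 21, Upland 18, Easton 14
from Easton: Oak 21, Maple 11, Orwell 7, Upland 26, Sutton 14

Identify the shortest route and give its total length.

Shortest is Plan II, total 83 miles.

Plan I: 27 + 11 + 14 + 21 + 20 + 12 = 105
Plan II: 12 + 20 + 7 + 14 + 3 + 27 = 83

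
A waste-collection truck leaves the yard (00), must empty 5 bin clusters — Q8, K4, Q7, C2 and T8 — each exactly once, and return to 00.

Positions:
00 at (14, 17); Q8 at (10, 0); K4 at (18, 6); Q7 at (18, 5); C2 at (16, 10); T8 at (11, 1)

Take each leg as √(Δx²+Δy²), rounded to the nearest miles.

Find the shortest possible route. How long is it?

00 - Q8 - K4 - Q7 - C2 - T8 - 00: 17+10+1+5+10+16 = 59
00 - Q8 - K4 - Q7 - T8 - C2 - 00: 17+10+1+8+10+7 = 53
00 - Q8 - K4 - C2 - Q7 - T8 - 00: 17+10+4+5+8+16 = 60
00 - Q8 - K4 - C2 - T8 - Q7 - 00: 17+10+4+10+8+13 = 62
00 - Q8 - K4 - T8 - Q7 - C2 - 00: 17+10+9+8+5+7 = 56
00 - Q8 - K4 - T8 - C2 - Q7 - 00: 17+10+9+10+5+13 = 64
00 - Q8 - Q7 - K4 - C2 - T8 - 00: 17+9+1+4+10+16 = 57
00 - Q8 - Q7 - K4 - T8 - C2 - 00: 17+9+1+9+10+7 = 53
00 - Q8 - Q7 - C2 - K4 - T8 - 00: 17+9+5+4+9+16 = 60
00 - Q8 - Q7 - C2 - T8 - K4 - 00: 17+9+5+10+9+12 = 62
00 - Q8 - Q7 - T8 - K4 - C2 - 00: 17+9+8+9+4+7 = 54
00 - Q8 - Q7 - T8 - C2 - K4 - 00: 17+9+8+10+4+12 = 60
00 - Q8 - C2 - K4 - Q7 - T8 - 00: 17+12+4+1+8+16 = 58
00 - Q8 - C2 - K4 - T8 - Q7 - 00: 17+12+4+9+8+13 = 63
… (46 more)
00 - Q8 - T8 - Q7 - K4 - C2 - 00: 17+1+8+1+4+7 = 38  ← best
The minimum is 38.
One optimal route: 00 → Q8 → T8 → Q7 → K4 → C2 → 00 (or its reverse).

Shortest round trip = 38 miles.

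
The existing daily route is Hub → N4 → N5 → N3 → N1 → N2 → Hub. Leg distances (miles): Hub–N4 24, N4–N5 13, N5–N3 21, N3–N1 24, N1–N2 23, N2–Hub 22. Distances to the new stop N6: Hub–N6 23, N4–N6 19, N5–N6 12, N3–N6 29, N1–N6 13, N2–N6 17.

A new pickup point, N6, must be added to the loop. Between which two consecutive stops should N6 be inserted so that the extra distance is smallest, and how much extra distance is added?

Insertion cost between consecutive stops i–j is d(i,N6) + d(N6,j) − d(i,j):
  between Hub and N4: 23 + 19 − 24 = 18
  between N4 and N5: 19 + 12 − 13 = 18
  between N5 and N3: 12 + 29 − 21 = 20
  between N3 and N1: 29 + 13 − 24 = 18
  between N1 and N2: 13 + 17 − 23 = 7
  between N2 and Hub: 17 + 23 − 22 = 18
Cheapest insertion is between N1 and N2, adding 7.
New total = 127 + 7 = 134.

+7 miles — insert N6 between N1 and N2.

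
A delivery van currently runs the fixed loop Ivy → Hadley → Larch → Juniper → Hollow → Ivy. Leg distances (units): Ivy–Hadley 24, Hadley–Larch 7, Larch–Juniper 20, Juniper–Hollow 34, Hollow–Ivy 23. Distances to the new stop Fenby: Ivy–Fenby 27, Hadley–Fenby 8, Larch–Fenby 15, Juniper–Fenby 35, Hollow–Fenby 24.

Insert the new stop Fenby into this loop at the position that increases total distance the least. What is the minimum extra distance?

Adding 11 by placing Fenby on the Ivy–Hadley leg.

Insertion cost between consecutive stops i–j is d(i,Fenby) + d(Fenby,j) − d(i,j):
  between Ivy and Hadley: 27 + 8 − 24 = 11
  between Hadley and Larch: 8 + 15 − 7 = 16
  between Larch and Juniper: 15 + 35 − 20 = 30
  between Juniper and Hollow: 35 + 24 − 34 = 25
  between Hollow and Ivy: 24 + 27 − 23 = 28
Cheapest insertion is between Ivy and Hadley, adding 11.
New total = 108 + 11 = 119.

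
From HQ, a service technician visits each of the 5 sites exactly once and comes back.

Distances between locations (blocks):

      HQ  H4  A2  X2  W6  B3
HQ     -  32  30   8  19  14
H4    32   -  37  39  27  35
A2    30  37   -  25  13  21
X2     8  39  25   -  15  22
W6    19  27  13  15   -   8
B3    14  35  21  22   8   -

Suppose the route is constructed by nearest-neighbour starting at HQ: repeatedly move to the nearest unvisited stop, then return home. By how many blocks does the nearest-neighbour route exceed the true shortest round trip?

From HQ: X2=8, B3=14, W6=19, A2=30, H4=32 → choose X2 (8).
From X2: W6=15, B3=22, A2=25, H4=39 → choose W6 (15).
From W6: B3=8, A2=13, H4=27 → choose B3 (8).
From B3: A2=21, H4=35 → choose A2 (21).
From A2: H4=37 → choose H4 (37).
NN route HQ → X2 → W6 → B3 → A2 → H4 → HQ costs 121.
Optimal: HQ → X2 → H4 → A2 → W6 → B3 → HQ costs 119 (by enumerating all 60 distinct tours).
Excess = 121 − 119 = 2.

The nearest-neighbour route is 2 blocks longer than optimal.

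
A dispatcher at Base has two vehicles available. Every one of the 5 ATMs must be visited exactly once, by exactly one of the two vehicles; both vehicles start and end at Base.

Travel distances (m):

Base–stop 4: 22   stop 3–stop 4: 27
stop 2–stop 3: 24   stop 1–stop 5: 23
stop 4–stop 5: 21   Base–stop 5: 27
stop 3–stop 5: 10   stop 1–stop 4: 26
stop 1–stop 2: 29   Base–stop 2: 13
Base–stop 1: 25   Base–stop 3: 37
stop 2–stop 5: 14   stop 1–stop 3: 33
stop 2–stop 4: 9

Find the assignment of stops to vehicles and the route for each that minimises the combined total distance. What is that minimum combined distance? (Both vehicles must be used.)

Check every non-empty split of the stops between the two vehicles; for each half take its own optimal tour:
  {stop 1} + {stop 2, stop 3, stop 4, stop 5}: 50 + 86 = 136
  {stop 2} + {stop 1, stop 3, stop 4, stop 5}: 26 + 107 = 133
  {stop 1, stop 2} + {stop 3, stop 4, stop 5}: 67 + 86 = 153
  {stop 3} + {stop 1, stop 2, stop 4, stop 5}: 74 + 91 = 165
  {stop 1, stop 3} + {stop 2, stop 4, stop 5}: 95 + 70 = 165
  {stop 2, stop 3} + {stop 1, stop 4, stop 5}: 74 + 91 = 165
  … (15 splits in total)
Best: vehicle 1 Base → stop 2 → Base = 26; vehicle 2 Base → stop 1 → stop 5 → stop 3 → stop 4 → Base = 107; combined 133.

Minimum combined distance: 133 m.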